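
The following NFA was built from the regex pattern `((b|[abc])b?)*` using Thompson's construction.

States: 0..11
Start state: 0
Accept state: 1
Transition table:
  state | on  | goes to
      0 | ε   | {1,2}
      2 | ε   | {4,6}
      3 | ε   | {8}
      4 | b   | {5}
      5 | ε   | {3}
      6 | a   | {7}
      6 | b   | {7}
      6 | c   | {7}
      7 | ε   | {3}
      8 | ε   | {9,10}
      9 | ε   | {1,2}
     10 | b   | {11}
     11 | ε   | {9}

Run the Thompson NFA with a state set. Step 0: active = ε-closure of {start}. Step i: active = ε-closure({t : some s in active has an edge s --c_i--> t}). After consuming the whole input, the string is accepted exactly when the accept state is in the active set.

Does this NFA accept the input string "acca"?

start: ε-closure({0}) = {0,1,2,4,6}
'a' @ 1: {1,2,3,4,6,7,8,9,10}  (accept∈set)
'c' @ 2: {1,2,3,4,6,7,8,9,10}  (accept∈set)
'c' @ 3: {1,2,3,4,6,7,8,9,10}  (accept∈set)
'a' @ 4: {1,2,3,4,6,7,8,9,10}  (accept∈set)
end set {1,2,3,4,6,7,8,9,10} — state 1 in

Answer: ACCEPT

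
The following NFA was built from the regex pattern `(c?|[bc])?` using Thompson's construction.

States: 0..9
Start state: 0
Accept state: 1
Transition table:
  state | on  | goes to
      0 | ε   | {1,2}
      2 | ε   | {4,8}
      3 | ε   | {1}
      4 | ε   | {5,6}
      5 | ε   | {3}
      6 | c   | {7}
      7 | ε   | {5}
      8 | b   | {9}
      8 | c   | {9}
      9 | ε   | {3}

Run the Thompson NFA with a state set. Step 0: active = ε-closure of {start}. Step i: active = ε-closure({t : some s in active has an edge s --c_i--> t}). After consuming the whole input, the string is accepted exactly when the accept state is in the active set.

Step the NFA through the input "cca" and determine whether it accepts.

Answer: REJECT

Steps:
S₀ = ε-closure({0}) = {0,1,2,3,4,5,6,8}
'c' @ 1: {1,3,5,7,9}  (accept∈set)
'c' @ 2: {}  — state set empty
rest 'a' ignored (set empty)
final: {}; accept 1 not in set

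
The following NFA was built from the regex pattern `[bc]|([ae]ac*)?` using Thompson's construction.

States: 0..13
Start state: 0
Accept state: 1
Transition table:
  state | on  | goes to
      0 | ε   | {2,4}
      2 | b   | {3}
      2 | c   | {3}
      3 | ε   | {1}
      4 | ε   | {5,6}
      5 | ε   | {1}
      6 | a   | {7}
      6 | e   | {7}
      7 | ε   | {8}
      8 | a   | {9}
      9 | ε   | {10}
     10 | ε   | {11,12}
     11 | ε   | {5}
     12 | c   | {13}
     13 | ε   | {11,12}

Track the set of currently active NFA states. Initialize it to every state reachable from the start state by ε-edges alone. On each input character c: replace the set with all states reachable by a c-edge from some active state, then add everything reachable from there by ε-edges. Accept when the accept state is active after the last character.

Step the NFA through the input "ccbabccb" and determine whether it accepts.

Answer: REJECT

Trace:
initial (ε-close {0}): {0,1,2,4,5,6}
'c' @ 1: {1,3}  (accept∈set)
'c' @ 2: {}  — state set empty
rest 'babccb' ignored (set empty)
after full input: {}  (accept=1 not in)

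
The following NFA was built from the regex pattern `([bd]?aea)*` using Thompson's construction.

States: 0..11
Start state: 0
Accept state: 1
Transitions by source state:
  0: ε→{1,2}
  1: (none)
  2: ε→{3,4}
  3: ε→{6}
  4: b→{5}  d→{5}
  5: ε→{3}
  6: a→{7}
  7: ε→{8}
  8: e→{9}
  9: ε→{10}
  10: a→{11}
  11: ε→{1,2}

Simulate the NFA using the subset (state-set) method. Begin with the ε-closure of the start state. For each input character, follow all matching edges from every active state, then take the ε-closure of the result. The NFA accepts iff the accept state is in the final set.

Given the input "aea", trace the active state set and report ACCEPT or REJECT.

Answer: ACCEPT

Steps:
S₀ = ε-closure({0}) = {0,1,2,3,4,6}
'a' @ 1: {7,8}
'e' @ 2: {9,10}
'a' @ 3: {1,2,3,4,6,11}  ✓accept
final: {1,2,3,4,6,11}; accept 1 in set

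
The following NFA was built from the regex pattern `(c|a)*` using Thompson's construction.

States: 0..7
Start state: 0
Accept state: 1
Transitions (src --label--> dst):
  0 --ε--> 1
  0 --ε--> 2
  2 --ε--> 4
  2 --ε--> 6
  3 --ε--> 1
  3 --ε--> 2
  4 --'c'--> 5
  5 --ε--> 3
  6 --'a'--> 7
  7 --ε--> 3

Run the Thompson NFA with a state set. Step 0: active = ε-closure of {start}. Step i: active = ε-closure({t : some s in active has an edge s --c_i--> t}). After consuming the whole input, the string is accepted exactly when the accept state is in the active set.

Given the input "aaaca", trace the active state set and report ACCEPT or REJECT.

Answer: ACCEPT

Steps:
initial (ε-close {0}): {0,1,2,4,6}
'a' @ 1: {1,2,3,4,6,7}  ✓accept
'a' @ 2: {1,2,3,4,6,7}  ✓accept
'a' @ 3: {1,2,3,4,6,7}  ✓accept
'c' @ 4: {1,2,3,4,5,6}  ✓accept
'a' @ 5: {1,2,3,4,6,7}  ✓accept
final: {1,2,3,4,6,7}; accept 1 in set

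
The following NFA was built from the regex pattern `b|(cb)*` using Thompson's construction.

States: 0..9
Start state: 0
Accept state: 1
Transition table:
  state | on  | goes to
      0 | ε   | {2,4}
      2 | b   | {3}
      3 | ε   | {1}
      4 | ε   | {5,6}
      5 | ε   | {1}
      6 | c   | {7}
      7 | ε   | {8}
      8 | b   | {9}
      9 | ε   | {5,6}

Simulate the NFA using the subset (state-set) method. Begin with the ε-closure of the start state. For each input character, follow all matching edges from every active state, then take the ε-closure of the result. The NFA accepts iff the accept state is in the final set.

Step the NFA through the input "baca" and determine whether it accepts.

initial (ε-close {0}): {0,1,2,4,5,6}
'b' @ 1: {1,3}  ✓accept
'a' @ 2: {}  — state set empty
rest 'ca' ignored (set empty)
final: {}; accept 1 not in set

Answer: REJECT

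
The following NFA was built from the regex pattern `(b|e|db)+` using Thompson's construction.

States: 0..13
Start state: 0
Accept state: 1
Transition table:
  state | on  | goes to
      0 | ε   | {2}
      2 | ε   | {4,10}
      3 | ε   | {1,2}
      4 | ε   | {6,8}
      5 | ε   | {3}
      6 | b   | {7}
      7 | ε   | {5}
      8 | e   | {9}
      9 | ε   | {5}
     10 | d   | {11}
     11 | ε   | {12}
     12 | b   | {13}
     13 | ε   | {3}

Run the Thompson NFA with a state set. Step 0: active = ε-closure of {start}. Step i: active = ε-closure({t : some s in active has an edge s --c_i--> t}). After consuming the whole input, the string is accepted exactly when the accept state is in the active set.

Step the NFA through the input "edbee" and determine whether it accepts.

initial (ε-close {0}): {0,2,4,6,8,10}
'e' @ 1: {1,2,3,4,5,6,8,9,10}  (accept∈set)
'd' @ 2: {11,12}
'b' @ 3: {1,2,3,4,6,8,10,13}  (accept∈set)
'e' @ 4: {1,2,3,4,5,6,8,9,10}  (accept∈set)
'e' @ 5: {1,2,3,4,5,6,8,9,10}  (accept∈set)
end set {1,2,3,4,5,6,8,9,10} — state 1 in

Answer: ACCEPT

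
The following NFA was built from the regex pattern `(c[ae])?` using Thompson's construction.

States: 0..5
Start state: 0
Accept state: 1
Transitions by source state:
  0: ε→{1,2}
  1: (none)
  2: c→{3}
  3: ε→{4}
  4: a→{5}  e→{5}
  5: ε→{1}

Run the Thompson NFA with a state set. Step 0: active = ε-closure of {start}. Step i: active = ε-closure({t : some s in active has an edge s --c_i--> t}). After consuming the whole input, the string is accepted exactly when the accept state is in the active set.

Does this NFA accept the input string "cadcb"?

Answer: REJECT

Steps:
start: ε-closure({0}) = {0,1,2}
'c' @ 1: {3,4}
'a' @ 2: {1,5}  ✓accept
'd' @ 3: {}  — no active states
rest 'cb' ignored (set empty)
after full input: {}  (accept=1 not in)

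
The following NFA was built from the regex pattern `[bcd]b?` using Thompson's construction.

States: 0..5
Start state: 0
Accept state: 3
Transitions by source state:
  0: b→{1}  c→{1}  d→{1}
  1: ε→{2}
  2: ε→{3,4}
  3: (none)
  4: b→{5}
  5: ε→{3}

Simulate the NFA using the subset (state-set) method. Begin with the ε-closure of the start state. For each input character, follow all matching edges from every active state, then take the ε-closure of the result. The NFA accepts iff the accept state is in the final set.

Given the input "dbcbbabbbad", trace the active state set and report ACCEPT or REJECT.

Answer: REJECT

Steps:
start: ε-closure({0}) = {0}
'd' @ 1: {1,2,3,4}  ✓accept
'b' @ 2: {3,5}  ✓accept
'c' @ 3: {}  — no active states
rest 'bbabbbad' ignored (set empty)
end set {} — state 3 not in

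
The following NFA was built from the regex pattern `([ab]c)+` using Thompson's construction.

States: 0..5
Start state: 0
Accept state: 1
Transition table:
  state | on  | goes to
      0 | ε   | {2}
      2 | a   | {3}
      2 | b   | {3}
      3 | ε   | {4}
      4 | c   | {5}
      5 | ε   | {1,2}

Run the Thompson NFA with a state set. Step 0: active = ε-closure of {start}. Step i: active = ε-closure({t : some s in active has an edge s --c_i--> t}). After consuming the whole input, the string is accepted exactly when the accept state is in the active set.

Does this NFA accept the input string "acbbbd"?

initial (ε-close {0}): {0,2}
'a' @ 1: {3,4}
'c' @ 2: {1,2,5}  ✓accept
'b' @ 3: {3,4}
'b' @ 4: {}  — state set empty
rest 'bd' ignored (set empty)
final: {}; accept 1 not in set

Answer: REJECT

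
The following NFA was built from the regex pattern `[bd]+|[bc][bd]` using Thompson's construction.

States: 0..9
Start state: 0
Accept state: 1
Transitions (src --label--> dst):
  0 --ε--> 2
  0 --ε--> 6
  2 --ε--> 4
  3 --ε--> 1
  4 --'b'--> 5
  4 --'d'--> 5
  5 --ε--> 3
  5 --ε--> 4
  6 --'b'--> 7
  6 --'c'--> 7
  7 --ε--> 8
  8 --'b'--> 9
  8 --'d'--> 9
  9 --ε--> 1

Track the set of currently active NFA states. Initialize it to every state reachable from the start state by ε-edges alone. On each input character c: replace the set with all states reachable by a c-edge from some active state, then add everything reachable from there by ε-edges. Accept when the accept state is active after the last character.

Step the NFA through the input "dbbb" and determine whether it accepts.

Answer: ACCEPT

Derivation:
S₀ = ε-closure({0}) = {0,2,4,6}
'd' @ 1: {1,3,4,5}  [accepting]
'b' @ 2: {1,3,4,5}  [accepting]
'b' @ 3: {1,3,4,5}  [accepting]
'b' @ 4: {1,3,4,5}  [accepting]
after full input: {1,3,4,5}  (accept=1 in)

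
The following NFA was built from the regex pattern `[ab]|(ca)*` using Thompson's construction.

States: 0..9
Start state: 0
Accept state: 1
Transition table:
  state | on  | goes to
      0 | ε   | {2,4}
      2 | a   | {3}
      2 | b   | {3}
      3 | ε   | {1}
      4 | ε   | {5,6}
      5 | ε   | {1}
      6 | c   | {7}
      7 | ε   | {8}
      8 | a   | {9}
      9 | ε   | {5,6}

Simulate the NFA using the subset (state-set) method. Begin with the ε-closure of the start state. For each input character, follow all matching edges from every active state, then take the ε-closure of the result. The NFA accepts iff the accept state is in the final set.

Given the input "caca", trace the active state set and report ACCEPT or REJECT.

Answer: ACCEPT

Steps:
start: ε-closure({0}) = {0,1,2,4,5,6}
'c' @ 1: {7,8}
'a' @ 2: {1,5,6,9}  (accept∈set)
'c' @ 3: {7,8}
'a' @ 4: {1,5,6,9}  (accept∈set)
final: {1,5,6,9}; accept 1 in set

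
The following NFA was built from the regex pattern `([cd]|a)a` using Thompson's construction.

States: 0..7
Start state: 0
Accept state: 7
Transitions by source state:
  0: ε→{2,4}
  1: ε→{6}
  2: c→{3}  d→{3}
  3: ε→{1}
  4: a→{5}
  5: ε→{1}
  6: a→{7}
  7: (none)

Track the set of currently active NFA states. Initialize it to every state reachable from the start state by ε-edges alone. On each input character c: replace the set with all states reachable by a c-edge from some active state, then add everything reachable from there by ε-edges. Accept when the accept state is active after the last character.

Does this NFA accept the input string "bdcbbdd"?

Answer: REJECT

Derivation:
initial (ε-close {0}): {0,2,4}
'b' @ 1: {}  — dead — no transitions
rest 'dcbbdd' ignored (set empty)
after full input: {}  (accept=7 not in)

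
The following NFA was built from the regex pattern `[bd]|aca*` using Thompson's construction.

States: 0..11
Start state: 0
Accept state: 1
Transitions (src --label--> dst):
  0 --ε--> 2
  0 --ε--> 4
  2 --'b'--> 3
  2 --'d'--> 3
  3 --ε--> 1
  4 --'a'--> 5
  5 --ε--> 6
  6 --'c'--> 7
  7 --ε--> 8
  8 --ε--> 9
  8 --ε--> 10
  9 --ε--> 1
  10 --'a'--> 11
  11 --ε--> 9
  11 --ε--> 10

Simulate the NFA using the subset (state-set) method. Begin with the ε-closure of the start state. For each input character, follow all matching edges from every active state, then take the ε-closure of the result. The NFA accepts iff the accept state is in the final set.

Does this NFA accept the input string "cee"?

start: ε-closure({0}) = {0,2,4}
'c' @ 1: {}  — state set empty
rest 'ee' ignored (set empty)
end set {} — state 1 not in

Answer: REJECT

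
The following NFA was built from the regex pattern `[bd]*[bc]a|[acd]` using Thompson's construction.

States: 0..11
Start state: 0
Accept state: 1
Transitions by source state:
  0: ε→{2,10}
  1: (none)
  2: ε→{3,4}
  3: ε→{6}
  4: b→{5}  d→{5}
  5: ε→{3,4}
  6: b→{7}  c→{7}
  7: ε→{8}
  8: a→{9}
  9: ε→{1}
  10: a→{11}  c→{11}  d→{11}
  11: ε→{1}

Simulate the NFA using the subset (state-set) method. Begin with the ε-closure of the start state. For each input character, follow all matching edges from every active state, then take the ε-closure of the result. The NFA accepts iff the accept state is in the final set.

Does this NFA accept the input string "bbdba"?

Answer: ACCEPT

Trace:
initial (ε-close {0}): {0,2,3,4,6,10}
'b' @ 1: {3,4,5,6,7,8}
'b' @ 2: {3,4,5,6,7,8}
'd' @ 3: {3,4,5,6}
'b' @ 4: {3,4,5,6,7,8}
'a' @ 5: {1,9}  (accept∈set)
final: {1,9}; accept 1 in set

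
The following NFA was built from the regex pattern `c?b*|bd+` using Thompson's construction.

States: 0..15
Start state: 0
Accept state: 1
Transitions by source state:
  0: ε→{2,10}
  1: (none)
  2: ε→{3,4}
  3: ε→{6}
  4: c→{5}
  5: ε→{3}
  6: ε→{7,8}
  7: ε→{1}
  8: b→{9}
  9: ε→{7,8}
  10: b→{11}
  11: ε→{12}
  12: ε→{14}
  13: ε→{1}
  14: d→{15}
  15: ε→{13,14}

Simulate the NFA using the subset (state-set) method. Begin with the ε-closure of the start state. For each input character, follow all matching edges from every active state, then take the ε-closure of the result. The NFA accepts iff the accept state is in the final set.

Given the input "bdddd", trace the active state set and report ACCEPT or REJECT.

Answer: ACCEPT

Trace:
start: ε-closure({0}) = {0,1,2,3,4,6,7,8,10}
'b' @ 1: {1,7,8,9,11,12,14}  [accepting]
'd' @ 2: {1,13,14,15}  [accepting]
'd' @ 3: {1,13,14,15}  [accepting]
'd' @ 4: {1,13,14,15}  [accepting]
'd' @ 5: {1,13,14,15}  [accepting]
end set {1,13,14,15} — state 1 in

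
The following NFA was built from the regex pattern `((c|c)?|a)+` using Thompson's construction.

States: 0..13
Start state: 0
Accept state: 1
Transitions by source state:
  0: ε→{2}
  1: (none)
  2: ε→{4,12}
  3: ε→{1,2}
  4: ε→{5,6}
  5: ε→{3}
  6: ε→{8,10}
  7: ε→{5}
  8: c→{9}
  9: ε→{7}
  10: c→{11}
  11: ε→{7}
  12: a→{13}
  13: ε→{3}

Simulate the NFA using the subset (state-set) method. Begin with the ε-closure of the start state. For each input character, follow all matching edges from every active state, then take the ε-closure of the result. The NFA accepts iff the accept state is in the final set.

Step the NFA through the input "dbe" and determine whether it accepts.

Answer: REJECT

Trace:
S₀ = ε-closure({0}) = {0,1,2,3,4,5,6,8,10,12}
'd' @ 1: {}  — dead — no transitions
rest 'be' ignored (set empty)
end set {} — state 1 not in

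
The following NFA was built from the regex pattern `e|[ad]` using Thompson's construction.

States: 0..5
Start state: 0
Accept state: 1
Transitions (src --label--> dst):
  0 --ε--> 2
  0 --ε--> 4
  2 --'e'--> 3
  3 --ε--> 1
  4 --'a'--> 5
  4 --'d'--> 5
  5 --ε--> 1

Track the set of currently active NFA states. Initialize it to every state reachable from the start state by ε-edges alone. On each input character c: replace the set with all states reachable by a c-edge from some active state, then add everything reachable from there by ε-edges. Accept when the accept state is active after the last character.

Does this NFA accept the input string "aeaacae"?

start: ε-closure({0}) = {0,2,4}
'a' @ 1: {1,5}  ✓accept
'e' @ 2: {}  — dead — no transitions
rest 'aacae' ignored (set empty)
end set {} — state 1 not in

Answer: REJECT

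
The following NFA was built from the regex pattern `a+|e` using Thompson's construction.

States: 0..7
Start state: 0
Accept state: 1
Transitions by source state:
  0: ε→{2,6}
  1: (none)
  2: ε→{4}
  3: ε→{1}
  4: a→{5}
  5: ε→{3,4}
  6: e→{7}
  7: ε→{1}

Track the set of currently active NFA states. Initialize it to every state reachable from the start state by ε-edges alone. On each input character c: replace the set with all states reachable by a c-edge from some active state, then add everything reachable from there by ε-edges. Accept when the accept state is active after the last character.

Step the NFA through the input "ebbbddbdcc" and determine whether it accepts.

initial (ε-close {0}): {0,2,4,6}
'e' @ 1: {1,7}  [accepting]
'b' @ 2: {}  — no active states
rest 'bbddbdcc' ignored (set empty)
end set {} — state 1 not in

Answer: REJECT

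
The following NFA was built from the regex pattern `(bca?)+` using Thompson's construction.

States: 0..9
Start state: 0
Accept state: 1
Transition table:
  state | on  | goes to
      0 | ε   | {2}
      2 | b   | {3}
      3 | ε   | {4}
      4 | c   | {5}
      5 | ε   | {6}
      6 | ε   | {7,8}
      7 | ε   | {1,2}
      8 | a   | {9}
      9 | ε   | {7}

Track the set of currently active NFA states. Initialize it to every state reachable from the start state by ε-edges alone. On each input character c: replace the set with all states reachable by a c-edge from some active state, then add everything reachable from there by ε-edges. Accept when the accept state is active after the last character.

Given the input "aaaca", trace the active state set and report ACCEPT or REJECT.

S₀ = ε-closure({0}) = {0,2}
'a' @ 1: {}  — dead — no transitions
rest 'aaca' ignored (set empty)
end set {} — state 1 not in

Answer: REJECT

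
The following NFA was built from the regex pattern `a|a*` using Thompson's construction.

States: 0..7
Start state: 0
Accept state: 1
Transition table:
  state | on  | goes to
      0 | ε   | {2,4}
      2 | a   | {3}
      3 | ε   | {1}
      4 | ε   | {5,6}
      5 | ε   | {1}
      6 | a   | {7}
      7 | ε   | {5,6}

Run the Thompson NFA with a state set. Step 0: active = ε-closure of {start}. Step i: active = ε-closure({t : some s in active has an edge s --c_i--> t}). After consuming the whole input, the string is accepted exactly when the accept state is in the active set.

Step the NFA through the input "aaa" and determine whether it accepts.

initial (ε-close {0}): {0,1,2,4,5,6}
'a' @ 1: {1,3,5,6,7}  ✓accept
'a' @ 2: {1,5,6,7}  ✓accept
'a' @ 3: {1,5,6,7}  ✓accept
end set {1,5,6,7} — state 1 in

Answer: ACCEPT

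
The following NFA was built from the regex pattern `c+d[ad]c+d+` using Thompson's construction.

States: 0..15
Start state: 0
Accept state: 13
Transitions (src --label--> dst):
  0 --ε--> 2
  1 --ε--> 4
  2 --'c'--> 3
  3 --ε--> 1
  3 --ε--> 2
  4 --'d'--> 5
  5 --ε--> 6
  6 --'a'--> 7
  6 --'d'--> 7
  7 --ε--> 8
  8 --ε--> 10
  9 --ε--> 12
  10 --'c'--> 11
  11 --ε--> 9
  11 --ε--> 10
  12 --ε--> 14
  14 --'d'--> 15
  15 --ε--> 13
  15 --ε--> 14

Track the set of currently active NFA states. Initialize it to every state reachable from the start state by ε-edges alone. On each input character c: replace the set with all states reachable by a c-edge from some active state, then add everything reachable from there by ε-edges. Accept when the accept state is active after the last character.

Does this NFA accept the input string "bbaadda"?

S₀ = ε-closure({0}) = {0,2}
'b' @ 1: {}  — dead — no transitions
rest 'baadda' ignored (set empty)
end set {} — state 13 not in

Answer: REJECT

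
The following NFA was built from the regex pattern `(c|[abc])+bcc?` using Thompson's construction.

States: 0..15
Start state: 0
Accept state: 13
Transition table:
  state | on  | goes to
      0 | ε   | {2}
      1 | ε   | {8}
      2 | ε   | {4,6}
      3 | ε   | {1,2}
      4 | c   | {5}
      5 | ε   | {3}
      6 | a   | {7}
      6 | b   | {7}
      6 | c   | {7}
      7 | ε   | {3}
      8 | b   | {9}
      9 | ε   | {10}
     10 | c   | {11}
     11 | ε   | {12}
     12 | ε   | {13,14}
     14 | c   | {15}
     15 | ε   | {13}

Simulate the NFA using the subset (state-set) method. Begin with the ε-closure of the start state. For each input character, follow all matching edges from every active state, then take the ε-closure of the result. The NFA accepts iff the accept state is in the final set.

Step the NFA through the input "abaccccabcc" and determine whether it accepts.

start: ε-closure({0}) = {0,2,4,6}
'a' @ 1: {1,2,3,4,6,7,8}
'b' @ 2: {1,2,3,4,6,7,8,9,10}
'a' @ 3: {1,2,3,4,6,7,8}
'c' @ 4: {1,2,3,4,5,6,7,8}
'c' @ 5: {1,2,3,4,5,6,7,8}
'c' @ 6: {1,2,3,4,5,6,7,8}
'c' @ 7: {1,2,3,4,5,6,7,8}
'a' @ 8: {1,2,3,4,6,7,8}
'b' @ 9: {1,2,3,4,6,7,8,9,10}
'c' @ 10: {1,2,3,4,5,6,7,8,11,12,13,14}  ✓accept
'c' @ 11: {1,2,3,4,5,6,7,8,13,15}  ✓accept
end set {1,2,3,4,5,6,7,8,13,15} — state 13 in

Answer: ACCEPT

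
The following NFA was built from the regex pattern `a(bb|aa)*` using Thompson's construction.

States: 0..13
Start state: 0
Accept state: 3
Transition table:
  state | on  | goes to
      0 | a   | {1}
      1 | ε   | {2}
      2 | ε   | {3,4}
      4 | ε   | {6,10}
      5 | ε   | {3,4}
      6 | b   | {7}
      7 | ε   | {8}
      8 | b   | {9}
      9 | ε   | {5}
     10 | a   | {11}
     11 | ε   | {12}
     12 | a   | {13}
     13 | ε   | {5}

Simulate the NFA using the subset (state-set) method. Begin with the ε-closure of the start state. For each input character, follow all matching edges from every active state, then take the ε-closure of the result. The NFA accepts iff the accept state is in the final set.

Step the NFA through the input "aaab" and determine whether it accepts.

Answer: REJECT

Derivation:
start: ε-closure({0}) = {0}
'a' @ 1: {1,2,3,4,6,10}  (accept∈set)
'a' @ 2: {11,12}
'a' @ 3: {3,4,5,6,10,13}  (accept∈set)
'b' @ 4: {7,8}
final: {7,8}; accept 3 not in set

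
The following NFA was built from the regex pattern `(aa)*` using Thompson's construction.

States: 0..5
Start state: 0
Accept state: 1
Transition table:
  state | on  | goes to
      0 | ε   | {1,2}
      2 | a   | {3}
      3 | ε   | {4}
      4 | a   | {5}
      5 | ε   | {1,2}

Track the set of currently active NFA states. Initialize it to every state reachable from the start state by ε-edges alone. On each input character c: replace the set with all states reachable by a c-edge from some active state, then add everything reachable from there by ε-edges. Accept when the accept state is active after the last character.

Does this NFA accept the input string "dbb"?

Answer: REJECT

Trace:
S₀ = ε-closure({0}) = {0,1,2}
'd' @ 1: {}  — dead — no transitions
rest 'bb' ignored (set empty)
end set {} — state 1 not in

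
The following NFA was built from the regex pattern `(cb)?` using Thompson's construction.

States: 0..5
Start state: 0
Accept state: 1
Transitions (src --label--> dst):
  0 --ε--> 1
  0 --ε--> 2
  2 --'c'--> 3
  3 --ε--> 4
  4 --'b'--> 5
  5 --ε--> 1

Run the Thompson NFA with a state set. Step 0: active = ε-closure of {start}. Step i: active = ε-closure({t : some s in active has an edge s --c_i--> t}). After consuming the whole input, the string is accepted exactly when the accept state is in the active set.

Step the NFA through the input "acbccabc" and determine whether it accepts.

S₀ = ε-closure({0}) = {0,1,2}
'a' @ 1: {}  — dead — no transitions
rest 'cbccabc' ignored (set empty)
final: {}; accept 1 not in set

Answer: REJECT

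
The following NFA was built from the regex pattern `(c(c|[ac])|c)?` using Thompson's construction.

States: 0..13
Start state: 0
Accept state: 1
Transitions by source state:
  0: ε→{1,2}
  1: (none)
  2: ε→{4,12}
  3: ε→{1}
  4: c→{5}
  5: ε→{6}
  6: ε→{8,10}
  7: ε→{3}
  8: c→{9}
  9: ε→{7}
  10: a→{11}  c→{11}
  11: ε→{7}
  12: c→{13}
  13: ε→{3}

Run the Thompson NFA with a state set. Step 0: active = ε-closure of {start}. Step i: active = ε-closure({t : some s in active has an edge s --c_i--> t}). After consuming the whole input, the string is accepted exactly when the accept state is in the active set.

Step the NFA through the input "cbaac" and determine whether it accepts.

Answer: REJECT

Derivation:
start: ε-closure({0}) = {0,1,2,4,12}
'c' @ 1: {1,3,5,6,8,10,13}  ✓accept
'b' @ 2: {}  — state set empty
rest 'aac' ignored (set empty)
final: {}; accept 1 not in set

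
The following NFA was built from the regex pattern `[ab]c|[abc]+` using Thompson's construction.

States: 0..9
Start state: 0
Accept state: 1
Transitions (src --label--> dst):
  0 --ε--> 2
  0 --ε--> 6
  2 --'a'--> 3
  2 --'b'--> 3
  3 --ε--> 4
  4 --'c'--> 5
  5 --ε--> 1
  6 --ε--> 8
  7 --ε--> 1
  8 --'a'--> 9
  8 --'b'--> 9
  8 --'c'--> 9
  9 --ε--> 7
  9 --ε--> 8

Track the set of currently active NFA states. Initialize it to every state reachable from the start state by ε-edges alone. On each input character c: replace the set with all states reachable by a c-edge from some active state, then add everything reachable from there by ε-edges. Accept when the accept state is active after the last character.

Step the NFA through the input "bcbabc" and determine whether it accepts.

Answer: ACCEPT

Steps:
S₀ = ε-closure({0}) = {0,2,6,8}
'b' @ 1: {1,3,4,7,8,9}  (accept∈set)
'c' @ 2: {1,5,7,8,9}  (accept∈set)
'b' @ 3: {1,7,8,9}  (accept∈set)
'a' @ 4: {1,7,8,9}  (accept∈set)
'b' @ 5: {1,7,8,9}  (accept∈set)
'c' @ 6: {1,7,8,9}  (accept∈set)
final: {1,7,8,9}; accept 1 in set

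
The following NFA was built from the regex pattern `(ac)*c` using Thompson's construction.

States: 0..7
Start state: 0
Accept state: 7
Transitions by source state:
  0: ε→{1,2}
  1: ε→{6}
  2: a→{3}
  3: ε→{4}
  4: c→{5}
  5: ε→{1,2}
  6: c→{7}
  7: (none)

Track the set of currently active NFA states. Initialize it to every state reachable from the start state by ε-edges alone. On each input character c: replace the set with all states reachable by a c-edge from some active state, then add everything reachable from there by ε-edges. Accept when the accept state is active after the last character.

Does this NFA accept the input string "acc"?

start: ε-closure({0}) = {0,1,2,6}
'a' @ 1: {3,4}
'c' @ 2: {1,2,5,6}
'c' @ 3: {7}  (accept∈set)
end set {7} — state 7 in

Answer: ACCEPT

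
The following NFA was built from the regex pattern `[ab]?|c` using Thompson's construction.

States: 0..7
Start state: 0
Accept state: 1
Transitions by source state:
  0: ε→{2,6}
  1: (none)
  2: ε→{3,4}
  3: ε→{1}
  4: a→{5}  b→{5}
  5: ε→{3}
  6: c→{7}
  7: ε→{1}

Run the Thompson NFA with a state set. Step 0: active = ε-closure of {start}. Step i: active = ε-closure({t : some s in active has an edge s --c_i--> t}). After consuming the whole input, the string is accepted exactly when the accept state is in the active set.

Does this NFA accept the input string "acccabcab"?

initial (ε-close {0}): {0,1,2,3,4,6}
'a' @ 1: {1,3,5}  (accept∈set)
'c' @ 2: {}  — no active states
rest 'ccabcab' ignored (set empty)
final: {}; accept 1 not in set

Answer: REJECT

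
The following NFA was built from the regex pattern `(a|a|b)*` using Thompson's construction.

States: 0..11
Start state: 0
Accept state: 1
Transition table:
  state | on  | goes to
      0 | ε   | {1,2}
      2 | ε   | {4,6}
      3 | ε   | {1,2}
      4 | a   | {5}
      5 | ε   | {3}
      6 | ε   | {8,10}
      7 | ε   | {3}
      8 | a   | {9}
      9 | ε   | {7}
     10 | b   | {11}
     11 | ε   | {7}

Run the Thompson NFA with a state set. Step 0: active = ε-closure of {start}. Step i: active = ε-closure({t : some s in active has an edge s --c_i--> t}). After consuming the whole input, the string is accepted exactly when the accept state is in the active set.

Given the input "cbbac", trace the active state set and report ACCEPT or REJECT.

initial (ε-close {0}): {0,1,2,4,6,8,10}
'c' @ 1: {}  — state set empty
rest 'bbac' ignored (set empty)
end set {} — state 1 not in

Answer: REJECT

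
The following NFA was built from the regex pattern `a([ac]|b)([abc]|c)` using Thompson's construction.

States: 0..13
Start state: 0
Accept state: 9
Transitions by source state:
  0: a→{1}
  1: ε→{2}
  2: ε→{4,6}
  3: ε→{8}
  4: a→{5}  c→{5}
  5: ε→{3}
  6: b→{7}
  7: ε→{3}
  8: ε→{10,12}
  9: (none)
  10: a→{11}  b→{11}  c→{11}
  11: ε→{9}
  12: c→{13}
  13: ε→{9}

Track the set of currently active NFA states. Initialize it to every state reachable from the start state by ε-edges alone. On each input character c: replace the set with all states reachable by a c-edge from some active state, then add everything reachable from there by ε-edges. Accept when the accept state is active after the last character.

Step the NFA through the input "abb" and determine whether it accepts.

start: ε-closure({0}) = {0}
'a' @ 1: {1,2,4,6}
'b' @ 2: {3,7,8,10,12}
'b' @ 3: {9,11}  ✓accept
end set {9,11} — state 9 in

Answer: ACCEPT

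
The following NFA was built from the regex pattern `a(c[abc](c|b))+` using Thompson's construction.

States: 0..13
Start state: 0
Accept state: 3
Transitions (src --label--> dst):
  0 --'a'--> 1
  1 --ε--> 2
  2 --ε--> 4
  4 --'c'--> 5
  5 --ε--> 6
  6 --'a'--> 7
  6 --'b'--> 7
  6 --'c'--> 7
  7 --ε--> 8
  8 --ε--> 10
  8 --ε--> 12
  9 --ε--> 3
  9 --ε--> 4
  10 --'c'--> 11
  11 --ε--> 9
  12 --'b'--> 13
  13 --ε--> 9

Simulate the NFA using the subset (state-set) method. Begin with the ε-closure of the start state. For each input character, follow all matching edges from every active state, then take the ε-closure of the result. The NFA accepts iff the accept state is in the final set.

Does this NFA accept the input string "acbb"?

Answer: ACCEPT

Derivation:
S₀ = ε-closure({0}) = {0}
'a' @ 1: {1,2,4}
'c' @ 2: {5,6}
'b' @ 3: {7,8,10,12}
'b' @ 4: {3,4,9,13}  ✓accept
final: {3,4,9,13}; accept 3 in set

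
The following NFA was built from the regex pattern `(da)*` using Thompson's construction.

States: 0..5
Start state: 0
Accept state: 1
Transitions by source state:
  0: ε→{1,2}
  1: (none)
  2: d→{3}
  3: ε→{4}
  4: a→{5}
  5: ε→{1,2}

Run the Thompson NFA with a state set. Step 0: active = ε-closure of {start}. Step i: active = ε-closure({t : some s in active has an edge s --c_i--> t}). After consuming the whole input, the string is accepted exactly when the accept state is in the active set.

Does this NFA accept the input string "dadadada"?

start: ε-closure({0}) = {0,1,2}
'd' @ 1: {3,4}
'a' @ 2: {1,2,5}  ✓accept
'd' @ 3: {3,4}
'a' @ 4: {1,2,5}  ✓accept
'd' @ 5: {3,4}
'a' @ 6: {1,2,5}  ✓accept
'd' @ 7: {3,4}
'a' @ 8: {1,2,5}  ✓accept
final: {1,2,5}; accept 1 in set

Answer: ACCEPT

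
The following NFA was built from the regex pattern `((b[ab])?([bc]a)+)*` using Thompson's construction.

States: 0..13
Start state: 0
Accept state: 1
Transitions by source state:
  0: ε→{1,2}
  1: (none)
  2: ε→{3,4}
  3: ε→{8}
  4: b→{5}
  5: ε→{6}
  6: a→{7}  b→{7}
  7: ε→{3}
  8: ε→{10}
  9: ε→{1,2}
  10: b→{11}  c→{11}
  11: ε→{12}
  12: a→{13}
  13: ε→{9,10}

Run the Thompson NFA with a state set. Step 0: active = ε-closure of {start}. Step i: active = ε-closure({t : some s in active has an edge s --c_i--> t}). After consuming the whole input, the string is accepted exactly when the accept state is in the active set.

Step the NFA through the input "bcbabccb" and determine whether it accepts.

Answer: REJECT

Trace:
start: ε-closure({0}) = {0,1,2,3,4,8,10}
'b' @ 1: {5,6,11,12}
'c' @ 2: {}  — no active states
rest 'babccb' ignored (set empty)
end set {} — state 1 not in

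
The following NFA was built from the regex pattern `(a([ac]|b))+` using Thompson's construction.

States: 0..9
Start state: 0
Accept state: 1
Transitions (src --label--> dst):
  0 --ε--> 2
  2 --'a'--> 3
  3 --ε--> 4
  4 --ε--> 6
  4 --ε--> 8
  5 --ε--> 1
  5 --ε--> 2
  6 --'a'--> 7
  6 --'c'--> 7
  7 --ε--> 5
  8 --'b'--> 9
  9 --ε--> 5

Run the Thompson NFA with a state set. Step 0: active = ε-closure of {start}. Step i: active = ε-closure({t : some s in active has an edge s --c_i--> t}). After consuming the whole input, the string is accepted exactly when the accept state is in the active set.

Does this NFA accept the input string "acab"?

S₀ = ε-closure({0}) = {0,2}
'a' @ 1: {3,4,6,8}
'c' @ 2: {1,2,5,7}  ✓accept
'a' @ 3: {3,4,6,8}
'b' @ 4: {1,2,5,9}  ✓accept
end set {1,2,5,9} — state 1 in

Answer: ACCEPT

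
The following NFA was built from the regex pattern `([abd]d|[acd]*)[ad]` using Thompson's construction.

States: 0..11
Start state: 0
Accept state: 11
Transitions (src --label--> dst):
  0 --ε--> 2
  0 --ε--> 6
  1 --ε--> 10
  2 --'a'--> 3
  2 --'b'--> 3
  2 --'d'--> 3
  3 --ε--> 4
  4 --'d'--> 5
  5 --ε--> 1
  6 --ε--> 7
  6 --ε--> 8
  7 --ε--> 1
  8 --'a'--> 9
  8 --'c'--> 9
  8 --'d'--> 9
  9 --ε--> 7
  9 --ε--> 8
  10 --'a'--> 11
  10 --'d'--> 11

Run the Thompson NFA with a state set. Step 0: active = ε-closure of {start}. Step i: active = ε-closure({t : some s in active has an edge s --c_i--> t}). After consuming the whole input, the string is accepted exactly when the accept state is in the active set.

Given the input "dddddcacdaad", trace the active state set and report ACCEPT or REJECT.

Answer: ACCEPT

Trace:
S₀ = ε-closure({0}) = {0,1,2,6,7,8,10}
'd' @ 1: {1,3,4,7,8,9,10,11}  [accepting]
'd' @ 2: {1,5,7,8,9,10,11}  [accepting]
'd' @ 3: {1,7,8,9,10,11}  [accepting]
'd' @ 4: {1,7,8,9,10,11}  [accepting]
'd' @ 5: {1,7,8,9,10,11}  [accepting]
'c' @ 6: {1,7,8,9,10}
'a' @ 7: {1,7,8,9,10,11}  [accepting]
'c' @ 8: {1,7,8,9,10}
'd' @ 9: {1,7,8,9,10,11}  [accepting]
'a' @ 10: {1,7,8,9,10,11}  [accepting]
'a' @ 11: {1,7,8,9,10,11}  [accepting]
'd' @ 12: {1,7,8,9,10,11}  [accepting]
after full input: {1,7,8,9,10,11}  (accept=11 in)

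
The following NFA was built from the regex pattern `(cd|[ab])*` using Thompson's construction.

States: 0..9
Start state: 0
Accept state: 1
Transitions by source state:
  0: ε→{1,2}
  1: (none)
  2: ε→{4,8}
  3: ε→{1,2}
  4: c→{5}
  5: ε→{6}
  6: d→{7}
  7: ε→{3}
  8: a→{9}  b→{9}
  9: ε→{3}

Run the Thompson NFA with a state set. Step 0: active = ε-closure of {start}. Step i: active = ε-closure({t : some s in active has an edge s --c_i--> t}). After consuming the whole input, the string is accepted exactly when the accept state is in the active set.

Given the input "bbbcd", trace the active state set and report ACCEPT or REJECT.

S₀ = ε-closure({0}) = {0,1,2,4,8}
'b' @ 1: {1,2,3,4,8,9}  (accept∈set)
'b' @ 2: {1,2,3,4,8,9}  (accept∈set)
'b' @ 3: {1,2,3,4,8,9}  (accept∈set)
'c' @ 4: {5,6}
'd' @ 5: {1,2,3,4,7,8}  (accept∈set)
end set {1,2,3,4,7,8} — state 1 in

Answer: ACCEPT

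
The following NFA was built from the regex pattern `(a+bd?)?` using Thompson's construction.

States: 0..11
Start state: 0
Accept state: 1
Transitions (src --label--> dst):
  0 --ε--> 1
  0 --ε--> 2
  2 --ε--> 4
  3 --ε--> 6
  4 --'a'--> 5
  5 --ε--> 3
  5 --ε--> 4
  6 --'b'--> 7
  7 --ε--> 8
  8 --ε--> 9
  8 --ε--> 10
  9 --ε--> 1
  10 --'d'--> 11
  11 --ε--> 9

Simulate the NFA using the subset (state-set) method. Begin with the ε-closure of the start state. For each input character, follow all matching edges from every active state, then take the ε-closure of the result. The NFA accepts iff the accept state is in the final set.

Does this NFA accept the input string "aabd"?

start: ε-closure({0}) = {0,1,2,4}
'a' @ 1: {3,4,5,6}
'a' @ 2: {3,4,5,6}
'b' @ 3: {1,7,8,9,10}  ✓accept
'd' @ 4: {1,9,11}  ✓accept
final: {1,9,11}; accept 1 in set

Answer: ACCEPT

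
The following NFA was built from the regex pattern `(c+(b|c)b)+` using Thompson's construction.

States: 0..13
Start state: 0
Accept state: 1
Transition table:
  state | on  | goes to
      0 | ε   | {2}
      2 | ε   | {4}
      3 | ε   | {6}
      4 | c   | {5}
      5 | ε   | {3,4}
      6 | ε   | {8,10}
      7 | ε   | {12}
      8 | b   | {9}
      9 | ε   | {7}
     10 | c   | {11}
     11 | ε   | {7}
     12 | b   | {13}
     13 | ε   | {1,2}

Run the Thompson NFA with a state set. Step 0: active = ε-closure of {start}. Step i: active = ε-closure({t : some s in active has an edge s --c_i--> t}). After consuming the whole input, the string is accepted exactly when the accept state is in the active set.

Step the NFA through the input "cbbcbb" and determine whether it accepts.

Answer: ACCEPT

Derivation:
start: ε-closure({0}) = {0,2,4}
'c' @ 1: {3,4,5,6,8,10}
'b' @ 2: {7,9,12}
'b' @ 3: {1,2,4,13}  (accept∈set)
'c' @ 4: {3,4,5,6,8,10}
'b' @ 5: {7,9,12}
'b' @ 6: {1,2,4,13}  (accept∈set)
after full input: {1,2,4,13}  (accept=1 in)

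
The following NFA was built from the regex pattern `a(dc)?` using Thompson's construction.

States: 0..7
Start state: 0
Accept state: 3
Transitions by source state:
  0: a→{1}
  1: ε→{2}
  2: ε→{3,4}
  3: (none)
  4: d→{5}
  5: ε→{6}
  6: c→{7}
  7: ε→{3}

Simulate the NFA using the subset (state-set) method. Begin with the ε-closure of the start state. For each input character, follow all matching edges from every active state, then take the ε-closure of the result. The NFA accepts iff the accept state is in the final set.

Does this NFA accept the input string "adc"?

S₀ = ε-closure({0}) = {0}
'a' @ 1: {1,2,3,4}  ✓accept
'd' @ 2: {5,6}
'c' @ 3: {3,7}  ✓accept
final: {3,7}; accept 3 in set

Answer: ACCEPT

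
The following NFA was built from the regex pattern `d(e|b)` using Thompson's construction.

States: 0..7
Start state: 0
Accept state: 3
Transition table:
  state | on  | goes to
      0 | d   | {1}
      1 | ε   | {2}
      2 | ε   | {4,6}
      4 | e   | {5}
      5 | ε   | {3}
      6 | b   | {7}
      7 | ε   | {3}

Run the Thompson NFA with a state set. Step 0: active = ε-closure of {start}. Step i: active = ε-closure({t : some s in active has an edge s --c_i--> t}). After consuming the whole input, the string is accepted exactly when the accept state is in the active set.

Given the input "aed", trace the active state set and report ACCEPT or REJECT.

S₀ = ε-closure({0}) = {0}
'a' @ 1: {}  — dead — no transitions
rest 'ed' ignored (set empty)
final: {}; accept 3 not in set

Answer: REJECT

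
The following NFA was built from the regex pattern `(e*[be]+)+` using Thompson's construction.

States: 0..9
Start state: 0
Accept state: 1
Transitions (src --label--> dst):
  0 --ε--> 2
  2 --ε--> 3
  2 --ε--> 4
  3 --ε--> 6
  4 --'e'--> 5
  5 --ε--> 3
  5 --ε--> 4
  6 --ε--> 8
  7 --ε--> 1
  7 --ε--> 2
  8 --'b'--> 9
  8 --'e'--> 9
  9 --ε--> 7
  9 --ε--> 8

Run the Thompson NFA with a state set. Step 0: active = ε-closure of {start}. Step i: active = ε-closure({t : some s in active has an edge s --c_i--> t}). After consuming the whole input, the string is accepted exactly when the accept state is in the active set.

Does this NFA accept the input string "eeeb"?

start: ε-closure({0}) = {0,2,3,4,6,8}
'e' @ 1: {1,2,3,4,5,6,7,8,9}  ✓accept
'e' @ 2: {1,2,3,4,5,6,7,8,9}  ✓accept
'e' @ 3: {1,2,3,4,5,6,7,8,9}  ✓accept
'b' @ 4: {1,2,3,4,6,7,8,9}  ✓accept
final: {1,2,3,4,6,7,8,9}; accept 1 in set

Answer: ACCEPT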